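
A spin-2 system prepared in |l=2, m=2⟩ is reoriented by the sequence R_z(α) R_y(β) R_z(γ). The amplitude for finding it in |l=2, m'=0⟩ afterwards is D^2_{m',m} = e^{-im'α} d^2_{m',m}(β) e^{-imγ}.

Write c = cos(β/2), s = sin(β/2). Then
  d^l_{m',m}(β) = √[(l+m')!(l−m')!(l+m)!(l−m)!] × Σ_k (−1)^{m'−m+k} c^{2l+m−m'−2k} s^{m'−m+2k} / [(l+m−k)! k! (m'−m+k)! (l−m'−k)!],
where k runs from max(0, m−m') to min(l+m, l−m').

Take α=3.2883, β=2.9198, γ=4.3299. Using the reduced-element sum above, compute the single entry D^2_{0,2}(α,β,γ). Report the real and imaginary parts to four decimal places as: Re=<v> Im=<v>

Re=-0.0214 Im=-0.0205

First d^2_{0,2}(β=2.9198), then the phase factors e^{-i(0)α} and e^{-i(2)γ}:
Half-angle: c=0.110669, s=0.993857. N=√(2·2·24·1)=9.797959
The bounds max(0,m−m')=2 and min(l+m,l−m')=2 give 1 term
  k=2: (−1)^0·9.7980/(4)·0.1107^2·0.9939^2 = +0.029633
d^2_{0,2}(2.9198) = +0.029633
D = (+1.000000+0.000000i)·(+0.029633)·(-0.721398-0.692521i) = -0.021377-0.020522i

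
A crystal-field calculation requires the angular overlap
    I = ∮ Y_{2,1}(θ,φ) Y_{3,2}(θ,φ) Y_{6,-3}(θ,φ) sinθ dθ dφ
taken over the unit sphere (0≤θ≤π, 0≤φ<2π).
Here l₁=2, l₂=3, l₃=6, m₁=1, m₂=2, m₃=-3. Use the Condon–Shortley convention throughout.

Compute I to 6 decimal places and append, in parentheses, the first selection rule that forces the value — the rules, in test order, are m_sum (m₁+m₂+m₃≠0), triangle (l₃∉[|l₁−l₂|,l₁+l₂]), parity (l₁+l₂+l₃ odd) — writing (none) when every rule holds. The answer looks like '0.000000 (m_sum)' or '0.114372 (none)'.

0.000000 (triangle)

l₃=6 ∉ [1,5] — triangle fails ⇒ I = 0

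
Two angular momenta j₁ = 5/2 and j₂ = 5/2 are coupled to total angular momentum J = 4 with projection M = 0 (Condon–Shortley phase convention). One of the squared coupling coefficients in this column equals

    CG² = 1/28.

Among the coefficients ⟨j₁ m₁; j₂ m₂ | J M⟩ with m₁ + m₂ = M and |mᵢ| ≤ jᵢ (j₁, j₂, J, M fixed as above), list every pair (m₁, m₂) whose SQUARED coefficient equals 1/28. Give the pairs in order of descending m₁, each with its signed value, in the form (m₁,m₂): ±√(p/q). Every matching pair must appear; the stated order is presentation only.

Admissible pairs with m₁+m₂ = M = 0: (-5/2,5/2), (-3/2,3/2), (-1/2,1/2), (1/2,-1/2), (3/2,-3/2), (5/2,-5/2)
  (m₁,m₂)=(5/2,-5/2): CG² = 1/28, CG = +√(1/28)   ← matches the target
  (m₁,m₂)=(3/2,-3/2): CG² = 9/28, CG = +√(9/28)
  (m₁,m₂)=(1/2,-1/2): CG² = 1/7, CG = +√(1/7)
  (m₁,m₂)=(-1/2,1/2): CG² = 1/7, CG = −√(1/7)
  (m₁,m₂)=(-3/2,3/2): CG² = 9/28, CG = −√(9/28)
  (m₁,m₂)=(-5/2,5/2): CG² = 1/28, CG = −√(1/28)   ← matches the target
Pairs with CG² = 1/28: (5/2,-5/2): +√(1/28); (-5/2,5/2): −√(1/28)

(5/2,-5/2): +√(1/28); (-5/2,5/2): −√(1/28)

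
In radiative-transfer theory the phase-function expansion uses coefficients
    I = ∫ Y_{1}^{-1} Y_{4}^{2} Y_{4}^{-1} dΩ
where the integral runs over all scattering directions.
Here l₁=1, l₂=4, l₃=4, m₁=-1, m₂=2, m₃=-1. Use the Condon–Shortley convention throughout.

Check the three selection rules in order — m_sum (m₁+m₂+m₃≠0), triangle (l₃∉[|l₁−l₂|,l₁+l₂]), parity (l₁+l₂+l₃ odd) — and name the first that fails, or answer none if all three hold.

parity

Σmᵢ = 0  ✓
l₃∈[|l₁−l₂|,l₁+l₂]=[3,5], have l₃=4  ✓
Σlᵢ = 9 ⇒ odd  ✗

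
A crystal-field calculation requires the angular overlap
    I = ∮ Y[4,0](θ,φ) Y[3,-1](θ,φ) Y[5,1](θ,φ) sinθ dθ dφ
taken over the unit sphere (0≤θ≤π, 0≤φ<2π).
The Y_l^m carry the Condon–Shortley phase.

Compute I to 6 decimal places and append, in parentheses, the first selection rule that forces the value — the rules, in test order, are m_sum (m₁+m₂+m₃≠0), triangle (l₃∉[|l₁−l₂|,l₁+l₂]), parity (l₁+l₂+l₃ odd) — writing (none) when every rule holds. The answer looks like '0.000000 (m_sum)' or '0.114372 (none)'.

Checks pass: Σm=0; 12 even; l₃=5∈[1,7].
(2·4+1)(2·3+1)(2·5+1) = 693
Δ: 2! 6! 4! / 13! → 1/180180
sum: t=0:+1/576 t=1:−1/144 t=2:+1/576 = -1/288
3j²(4 3 5; 0 0 0) = Δ·Π!·Σ² = 20/1001  (sign +1)
sum: t=0:+1/384 t=1:−1/216 t=2:+1/2304 = -11/6912
3j²(4 3 5; 0 -1 1) = Δ·Π!·Σ² = 11/1638  (sign -1)
combine: 4πI² = 693·20/1001·11/1638 = 110/1183
take √, sign -1: I = -0.08601992
No selection rule forces the value: the integral is nonzero (none).

-0.086020 (none)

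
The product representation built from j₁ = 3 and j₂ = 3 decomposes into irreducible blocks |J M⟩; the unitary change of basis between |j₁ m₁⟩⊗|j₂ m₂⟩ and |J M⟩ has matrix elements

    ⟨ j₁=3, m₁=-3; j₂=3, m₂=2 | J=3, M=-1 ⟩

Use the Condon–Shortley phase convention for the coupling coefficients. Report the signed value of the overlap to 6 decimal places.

-0.577350  (= −√(1/3))

j₁+j₂−J=3  J+j₁−j₂=3  J−j₁+j₂=3  j₁+j₂+J+1=10
(j₁±m₁, j₂±m₂, J±M) = (0,6,5,1,2,4)
P² = 1728
sum k=3..3:
  [3] −1/72 = -1/72
S = -1/72
C² = P²·S² = 1/3 ; C = -0.577350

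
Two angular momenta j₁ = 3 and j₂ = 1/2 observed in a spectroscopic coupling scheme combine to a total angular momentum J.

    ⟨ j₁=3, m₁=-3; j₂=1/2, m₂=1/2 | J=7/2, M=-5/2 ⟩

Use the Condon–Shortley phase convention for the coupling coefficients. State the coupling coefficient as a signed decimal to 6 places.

+√(1/7) = +0.377964

triangle: 0!*6!*1!/8! = 720/40320
(j±m)!: 0!*6!*1!*0!*1!*6! = 518400
prefactor² = (2J+1)*Δ*N² = 518400/7
  k=0: +1/(0!*0!*6!*1!*0!*0!) = 1/720
Σ = 1/720  ⇒  CG² = 518400/7*(1/720)² = 1/7
CG = +√(1/7) = +0.377964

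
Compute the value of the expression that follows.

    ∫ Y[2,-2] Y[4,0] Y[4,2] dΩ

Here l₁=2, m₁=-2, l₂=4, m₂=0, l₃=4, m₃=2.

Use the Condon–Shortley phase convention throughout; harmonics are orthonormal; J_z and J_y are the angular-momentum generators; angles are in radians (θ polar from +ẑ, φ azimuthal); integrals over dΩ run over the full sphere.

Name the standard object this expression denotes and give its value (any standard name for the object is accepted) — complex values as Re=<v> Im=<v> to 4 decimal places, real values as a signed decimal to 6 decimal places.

This is a Gaunt coefficient — the integral of a triple product of spherical harmonics over the sphere.
Rules hold: Σm=0, L=10 even, 2≤4≤6.
N = 5·9·9 = 405
Δ = 2!·2!·6!/11! = 1/13860
Racah Σ t=0..2: t=0:+1/192 t=1:−1/36 t=2:+1/192 = -5/288
⇒ 3j(2 4 4; 0 0 0)² = 20/693, sgn -1
Racah Σ t=2..2: t=2:+1/192 = 1/192
⇒ 3j(2 4 4; -2 0 2)² = 3/77, sgn +1
4πI² = N·(3j₀)²·(3jₘ)² = 2700/5929
I = -1·√(0.455389/4π) = -0.19036462

Gaunt coefficient, -0.190365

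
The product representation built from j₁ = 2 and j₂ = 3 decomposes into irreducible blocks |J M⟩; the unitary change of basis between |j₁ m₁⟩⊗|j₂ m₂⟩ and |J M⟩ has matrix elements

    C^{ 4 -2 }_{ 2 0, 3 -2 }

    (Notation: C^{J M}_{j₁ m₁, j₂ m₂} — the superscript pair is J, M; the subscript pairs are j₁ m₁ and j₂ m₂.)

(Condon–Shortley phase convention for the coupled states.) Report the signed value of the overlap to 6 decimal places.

j₁+j₂−J=1  J+j₁−j₂=3  J−j₁+j₂=5  j₁+j₂+J+1=10
(j₁±m₁, j₂±m₂, J±M) = (2,2,1,5,2,6)
P² = 8640/7
sum k=0..1:
  [0] +1/48 = 1/48
  [1] −1/240 = -1/240
S = 1/60
C² = P²·S² = 12/35 ; C = +0.585540

+0.585540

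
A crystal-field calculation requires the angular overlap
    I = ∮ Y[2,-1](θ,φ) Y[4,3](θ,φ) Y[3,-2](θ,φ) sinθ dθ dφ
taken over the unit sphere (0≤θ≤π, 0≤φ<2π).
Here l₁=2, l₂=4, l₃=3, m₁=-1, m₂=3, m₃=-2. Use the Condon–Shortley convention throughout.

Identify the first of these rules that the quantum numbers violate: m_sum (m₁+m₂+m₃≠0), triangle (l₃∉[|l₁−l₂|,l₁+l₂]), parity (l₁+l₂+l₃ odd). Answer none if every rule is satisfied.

m₁+m₂+m₃ = -1 + 3 − 2 = 0  ✓
triangle: |2−4|=2 ≤ l₃=3 ≤ 2+4=6  ✓
parity: l₁+l₂+l₃ = 9 is odd  ✗

parity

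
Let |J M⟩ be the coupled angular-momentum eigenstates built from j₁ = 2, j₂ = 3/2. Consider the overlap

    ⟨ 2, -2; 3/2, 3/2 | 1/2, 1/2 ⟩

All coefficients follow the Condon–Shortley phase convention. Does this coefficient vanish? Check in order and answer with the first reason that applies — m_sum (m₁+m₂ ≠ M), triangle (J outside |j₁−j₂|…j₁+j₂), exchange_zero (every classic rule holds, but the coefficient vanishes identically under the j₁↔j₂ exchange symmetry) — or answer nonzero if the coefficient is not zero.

m-sum: m₁+m₂ = -2+3/2 = -1/2, M = 1/2  ✗ ⇒ coefficient is 0

m_sum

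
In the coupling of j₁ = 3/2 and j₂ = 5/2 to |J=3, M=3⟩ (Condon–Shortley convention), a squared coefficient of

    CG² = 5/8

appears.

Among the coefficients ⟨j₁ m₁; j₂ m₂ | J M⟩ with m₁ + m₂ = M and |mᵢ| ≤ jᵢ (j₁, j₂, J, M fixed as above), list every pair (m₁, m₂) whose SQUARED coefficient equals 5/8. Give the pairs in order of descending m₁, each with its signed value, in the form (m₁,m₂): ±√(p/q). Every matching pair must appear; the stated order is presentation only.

Admissible pairs with m₁+m₂ = M = 3: (1/2,5/2), (3/2,3/2)
  (m₁,m₂)=(3/2,3/2): CG² = 3/8, CG = +√(3/8)
  (m₁,m₂)=(1/2,5/2): CG² = 5/8, CG = −√(5/8)   ← matches the target
Pairs with CG² = 5/8: (1/2,5/2): −√(5/8)

(1/2,5/2): −√(5/8)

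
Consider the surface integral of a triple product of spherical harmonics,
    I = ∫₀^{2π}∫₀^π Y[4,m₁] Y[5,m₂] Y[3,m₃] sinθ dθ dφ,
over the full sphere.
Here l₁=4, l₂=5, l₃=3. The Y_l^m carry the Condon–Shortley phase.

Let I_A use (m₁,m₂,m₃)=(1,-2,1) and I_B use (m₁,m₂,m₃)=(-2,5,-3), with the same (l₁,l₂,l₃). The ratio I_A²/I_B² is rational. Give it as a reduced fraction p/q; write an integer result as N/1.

Same 4,5,3: normalisation and zero-m 3j drop out of the ratio.
A: Δ: 6! 2! 4! / 13! → 1/180180; sum: t=1:−1/960 t=2:+1/288 t=3:−1/1728 = 1/540; 3j²(4 5 3; 1 -2 1) = Δ·Π!·Σ² = 128/6435  (sign +1)
B: Δ: 6! 2! 4! / 13! → 1/180180; sum: t=6:+1/34560 = 1/34560; 3j²(4 5 3; -2 5 -3) = Δ·Π!·Σ² = 5/286  (sign +1)
I_A²/I_B² = (128/6435)/(5/286) = 256/225

256/225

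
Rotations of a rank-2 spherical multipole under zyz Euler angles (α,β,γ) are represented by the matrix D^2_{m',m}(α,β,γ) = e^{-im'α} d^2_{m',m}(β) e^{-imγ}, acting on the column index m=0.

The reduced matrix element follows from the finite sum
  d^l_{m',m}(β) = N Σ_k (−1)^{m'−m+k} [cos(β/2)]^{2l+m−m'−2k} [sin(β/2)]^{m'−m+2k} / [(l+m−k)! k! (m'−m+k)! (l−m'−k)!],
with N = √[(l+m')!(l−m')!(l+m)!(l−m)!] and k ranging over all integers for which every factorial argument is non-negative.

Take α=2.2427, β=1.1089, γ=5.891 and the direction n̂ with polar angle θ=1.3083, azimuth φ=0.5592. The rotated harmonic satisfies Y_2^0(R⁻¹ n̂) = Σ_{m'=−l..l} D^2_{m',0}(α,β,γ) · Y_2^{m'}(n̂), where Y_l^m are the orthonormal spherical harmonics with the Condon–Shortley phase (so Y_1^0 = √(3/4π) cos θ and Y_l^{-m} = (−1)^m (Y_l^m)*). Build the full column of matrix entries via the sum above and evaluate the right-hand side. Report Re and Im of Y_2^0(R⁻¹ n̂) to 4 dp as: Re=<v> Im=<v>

Re=-0.3151 Im=0.0000

Need the full column D^2_{m',0} for m'=−2..2 at α=2.2427, β=1.1089, γ=5.8910.
cos(β/2)=0.850190, sin(β/2)=0.526476
d^2_{-2,0}: single k=2 term ⇒ +0.490755;  D = -0.110442-0.478166i
d^2_{-1,0}: k∈[1..2] ⇒ +0.792505 -0.303897 = +0.488608;  D = -0.304147+0.382403i
d^2_{0,0}: k∈[0..2] ⇒ +0.522473 -0.801399 +0.076827 = -0.202099;  D = -0.202099+0.000000i
d^2_{1,0}: k∈[0..1] ⇒ -0.792505 +0.303897 = -0.488608;  D = +0.304147+0.382403i
d^2_{2,0}: single k=0 term ⇒ +0.490755;  D = -0.110442+0.478166i
Y_2^{m'}(θ=1.3083,φ=0.5592) and Σ D·Y over m':
  (-0.1104-0.4782i)·(+0.1575-0.3240i)  (-0.3041+0.3824i)·(+0.1641-0.1027i)  (-0.2021+0.0000i)·(-0.2517+0.0000i)  (+0.3041+0.3824i)·(-0.1641-0.1027i)  (-0.1104+0.4782i)·(+0.1575+0.3240i)
Y_2^0(R⁻¹ n̂) = -0.315071+0.000000i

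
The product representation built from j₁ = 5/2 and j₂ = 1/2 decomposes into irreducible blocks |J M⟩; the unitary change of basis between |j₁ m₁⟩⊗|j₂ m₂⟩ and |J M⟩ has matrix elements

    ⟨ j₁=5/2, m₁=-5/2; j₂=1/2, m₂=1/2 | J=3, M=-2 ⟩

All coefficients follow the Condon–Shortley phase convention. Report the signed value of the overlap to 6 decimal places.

j₁+j₂−J=0  J+j₁−j₂=5  J−j₁+j₂=1  j₁+j₂+J+1=7
(j₁±m₁, j₂±m₂, J±M) = (0,5,1,0,1,5)
P² = 2400
sum k=0..0:
  [0] +1/120 = 1/120
S = 1/120
C² = P²·S² = 1/6 ; C = +0.408248

+√(1/6) = +0.408248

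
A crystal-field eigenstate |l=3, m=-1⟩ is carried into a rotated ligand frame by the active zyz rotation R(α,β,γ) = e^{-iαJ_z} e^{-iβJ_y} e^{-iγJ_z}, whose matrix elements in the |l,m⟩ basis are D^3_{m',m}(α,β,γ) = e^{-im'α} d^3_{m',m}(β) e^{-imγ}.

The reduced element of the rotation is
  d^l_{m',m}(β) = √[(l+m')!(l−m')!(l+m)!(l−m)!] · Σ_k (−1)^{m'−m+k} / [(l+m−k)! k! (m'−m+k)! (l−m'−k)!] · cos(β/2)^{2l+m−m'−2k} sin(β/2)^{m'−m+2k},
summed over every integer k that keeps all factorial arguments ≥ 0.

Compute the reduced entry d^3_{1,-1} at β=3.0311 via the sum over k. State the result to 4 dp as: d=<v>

d^3_{1,-1}(β=3.0311) via the finite sum:
Half-angle: c=0.055218, s=0.998474. N=√(24·2·2·24)=48.000000
k∈{0,1,2} keeps every argument non-negative
  k=0: (−1)^2·48.0000/(8)·0.0552^4·0.9985^2 = +0.000056
  k=1: (−1)^3·48.0000/(6)·0.0552^2·0.9985^4 = -0.024244
  k=2: (−1)^4·48.0000/(48)·0.0552^0·0.9985^6 = +0.990881
d^3_{1,-1}(3.0311) = +0.000056 -0.024244 +0.990881 = +0.966692

d=0.9667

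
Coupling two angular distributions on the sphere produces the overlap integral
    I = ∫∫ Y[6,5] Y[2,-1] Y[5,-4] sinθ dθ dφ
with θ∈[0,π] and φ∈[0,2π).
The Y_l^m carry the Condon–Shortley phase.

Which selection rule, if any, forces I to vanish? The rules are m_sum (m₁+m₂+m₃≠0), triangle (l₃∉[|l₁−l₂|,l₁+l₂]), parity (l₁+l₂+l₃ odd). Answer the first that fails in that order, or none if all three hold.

azimuthal sum: 5 − 1 − 4 = 0  ✓
4 ≤ 5 ≤ 8 (triangle on l)  ✓
L = 6 + 2 + 5 = 13 (odd)  ✗

parity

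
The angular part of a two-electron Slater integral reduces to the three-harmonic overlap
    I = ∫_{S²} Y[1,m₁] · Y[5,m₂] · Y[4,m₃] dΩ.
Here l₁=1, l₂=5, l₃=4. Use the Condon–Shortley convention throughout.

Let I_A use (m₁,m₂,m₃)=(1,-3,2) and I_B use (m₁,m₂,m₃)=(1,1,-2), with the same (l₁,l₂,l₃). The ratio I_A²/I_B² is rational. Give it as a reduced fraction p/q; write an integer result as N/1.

14/3

Same 1,5,4: normalisation and zero-m 3j drop out of the ratio.
A: Δ: 2! 0! 8! / 11! → 1/495; sum: t=0:+1/2880 = 1/2880; 3j²(1 5 4; 1 -3 2) = Δ·Π!·Σ² = 28/495  (sign +1)
B: Δ: 2! 0! 8! / 11! → 1/495; sum: t=0:+1/2880 = 1/2880; 3j²(1 5 4; 1 1 -2) = Δ·Π!·Σ² = 2/165  (sign +1)
I_A²/I_B² = (28/495)/(2/165) = 14/3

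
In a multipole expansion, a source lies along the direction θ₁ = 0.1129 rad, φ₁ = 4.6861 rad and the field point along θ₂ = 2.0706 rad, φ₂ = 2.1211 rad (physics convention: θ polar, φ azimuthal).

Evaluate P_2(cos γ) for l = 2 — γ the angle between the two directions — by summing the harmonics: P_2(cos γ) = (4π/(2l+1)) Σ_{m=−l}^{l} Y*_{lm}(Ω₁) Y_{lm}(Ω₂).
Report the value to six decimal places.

-0.031119

Addition theorem: P_2(cos γ) = (4π/5) Σ_m Y*_{lm}(Ω₁) Y_{lm}(Ω₂), m = −2…2:
  [-2]  conj(Y_{2,-2})(Ω₁) = (-0.004896, 0.000258) ; Y_{2,-2}(Ω₂) = (-0.134808, 0.265264) ; Δ = (0.000592, -0.001333)
  [-1]  conj(Y_{2,-1})(Ω₁) = (-0.002273, -0.086452) ; Y_{2,-1}(Ω₂) = (0.169935, 0.276982) ; Δ = (0.023559, -0.015321)
  [+0]  conj(Y_{2,0})(Ω₁) = (0.618774, -0.000000) ; Y_{2,0}(Ω₂) = (-0.098071, 0.000000) ; Δ = (-0.060684, 0.000000)
  [+1]  conj(Y_{2,1})(Ω₁) = (0.002273, -0.086452) ; Y_{2,1}(Ω₂) = (-0.169935, 0.276982) ; Δ = (0.023559, 0.015321)
  [+2]  conj(Y_{2,2})(Ω₁) = (-0.004896, -0.000258) ; Y_{2,2}(Ω₂) = (-0.134808, -0.265264) ; Δ = (0.000592, 0.001333)
Σ over m = (-0.012382, 0.000000); ×(4π/5) → (-0.031119, 0.000000). Real part: -0.031119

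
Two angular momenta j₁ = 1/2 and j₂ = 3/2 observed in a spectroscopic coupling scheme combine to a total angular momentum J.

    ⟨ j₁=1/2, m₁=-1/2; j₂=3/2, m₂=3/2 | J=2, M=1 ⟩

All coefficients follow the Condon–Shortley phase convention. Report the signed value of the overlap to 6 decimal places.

+0.500000  (= +√(1/4))

j₁+j₂−J=0  J+j₁−j₂=1  J−j₁+j₂=3  j₁+j₂+J+1=5
(j₁±m₁, j₂±m₂, J±M) = (0,1,3,0,3,1)
P² = 9
sum k=0..0:
  [0] +1/6 = 1/6
S = 1/6
C² = P²·S² = 1/4 ; C = +0.500000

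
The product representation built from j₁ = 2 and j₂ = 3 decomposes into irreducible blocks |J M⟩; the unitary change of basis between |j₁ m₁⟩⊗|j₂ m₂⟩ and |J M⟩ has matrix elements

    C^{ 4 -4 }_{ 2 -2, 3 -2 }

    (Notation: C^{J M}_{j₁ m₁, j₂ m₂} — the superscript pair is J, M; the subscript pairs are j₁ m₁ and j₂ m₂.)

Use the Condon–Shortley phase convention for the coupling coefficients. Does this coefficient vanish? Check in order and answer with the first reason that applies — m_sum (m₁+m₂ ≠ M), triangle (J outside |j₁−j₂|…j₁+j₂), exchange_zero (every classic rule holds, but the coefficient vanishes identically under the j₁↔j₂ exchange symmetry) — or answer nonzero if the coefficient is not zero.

nonzero

m-sum: m₁+m₂ = -2+(-2) = -4, M = -4  ✓
triangle: |j₁−j₂| = 1 ≤ J = 4 ≤ j₁+j₂ = 5  ✓
exchange: j₁≠j₂ or m₁≠m₂ — the exchange symmetry imposes no constraint here
value check: CG = −√(2/5) = -0.632456 ≠ 0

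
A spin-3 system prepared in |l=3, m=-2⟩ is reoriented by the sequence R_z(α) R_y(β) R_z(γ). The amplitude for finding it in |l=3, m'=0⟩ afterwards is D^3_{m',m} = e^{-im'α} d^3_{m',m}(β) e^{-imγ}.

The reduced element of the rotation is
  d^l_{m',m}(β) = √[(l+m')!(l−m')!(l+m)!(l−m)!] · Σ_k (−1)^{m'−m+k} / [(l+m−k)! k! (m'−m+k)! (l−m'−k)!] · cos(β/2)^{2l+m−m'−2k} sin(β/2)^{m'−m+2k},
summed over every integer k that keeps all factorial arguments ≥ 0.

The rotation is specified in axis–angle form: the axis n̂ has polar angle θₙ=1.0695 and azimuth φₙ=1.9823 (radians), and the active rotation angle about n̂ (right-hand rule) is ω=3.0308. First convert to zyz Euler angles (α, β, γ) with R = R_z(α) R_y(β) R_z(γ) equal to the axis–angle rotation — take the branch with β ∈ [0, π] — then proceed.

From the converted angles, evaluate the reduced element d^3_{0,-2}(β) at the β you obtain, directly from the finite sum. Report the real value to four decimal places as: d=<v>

Axis–angle → zyz. n̂ = (sinθₙcosφₙ, sinθₙsinφₙ, cosθₙ) = (-0.350774, +0.803752, +0.480563), ω = 3.0308.
R = I cosω + sinω [n̂]ₓ + (1−cosω) n̂n̂ᵀ gives
  R = [-0.748539, -0.615275, -0.247236; -0.509007, +0.294205, +0.808922; -0.424972, +0.731355, -0.533404]
β = atan2(√(R₁₃²+R₂₃²), R₃₃) = 2.133416; α = atan2(R₂₃, R₁₃) mod 2π = 1.867416; γ = atan2(R₃₂, −R₃₁) mod 2π = 1.044409
d^3_{0,-2}(β=2.1334) via the finite sum:
With c≡cos(β/2)=0.483010 and s≡sin(β/2)=0.875615, N=[6·6·1·120]^{1/2}=65.726707
k: max(0,(-2)−(0))=0 … min(3+(-2),3−(0))=1
  k=0: (−1)^2·65.7267/(12)·0.4830^4·0.8756^2 = +0.228565
  k=1: (−1)^3·65.7267/(12)·0.4830^2·0.8756^4 = -0.751147
d^3_{0,-2}(2.1334) = +0.228565 -0.751147 = -0.522582

d=-0.5226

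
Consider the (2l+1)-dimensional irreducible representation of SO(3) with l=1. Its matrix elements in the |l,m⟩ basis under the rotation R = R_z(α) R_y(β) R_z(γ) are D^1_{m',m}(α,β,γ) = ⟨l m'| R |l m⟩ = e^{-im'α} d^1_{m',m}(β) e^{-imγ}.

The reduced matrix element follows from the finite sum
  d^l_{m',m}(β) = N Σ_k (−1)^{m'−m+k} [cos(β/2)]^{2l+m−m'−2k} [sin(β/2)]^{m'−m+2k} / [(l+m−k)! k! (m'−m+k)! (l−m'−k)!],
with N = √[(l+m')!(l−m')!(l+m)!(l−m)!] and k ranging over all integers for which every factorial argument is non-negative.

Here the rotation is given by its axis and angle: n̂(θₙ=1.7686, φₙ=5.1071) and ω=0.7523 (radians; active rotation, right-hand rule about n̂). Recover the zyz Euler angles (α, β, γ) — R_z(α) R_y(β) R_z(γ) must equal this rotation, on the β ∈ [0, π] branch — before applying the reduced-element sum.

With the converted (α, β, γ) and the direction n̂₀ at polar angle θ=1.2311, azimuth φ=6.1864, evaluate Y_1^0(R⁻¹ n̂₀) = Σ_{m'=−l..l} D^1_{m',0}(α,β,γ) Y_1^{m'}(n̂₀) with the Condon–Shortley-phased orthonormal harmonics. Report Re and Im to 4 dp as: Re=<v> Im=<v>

Re=-0.1629 Im=0.0000

Axis–angle → zyz. n̂ = (sinθₙcosφₙ, sinθₙsinφₙ, cosθₙ) = (+0.377043, -0.905108, -0.196516), ω = 0.7523.
R = I cosω + sinω [n̂]ₓ + (1−cosω) n̂n̂ᵀ gives
  R = [+0.768486, +0.042183, -0.638475; -0.226384, +0.951211, -0.209638; +0.598481, +0.305644, +0.740542]
β = atan2(√(R₁₃²+R₂₃²), R₃₃) = 0.736920; α = atan2(R₂₃, R₁₃) mod 2π = 3.458844; γ = atan2(R₃₂, −R₃₁) mod 2π = 2.669422
Need the full column D^1_{m',0} for m'=−1..1 at α=3.4588, β=0.7369, γ=2.6694.
cos(β/2)=0.932883, sin(β/2)=0.360179
d^1_{-1,0}: single k=1 term ⇒ +0.475183;  D = -0.451470-0.148236i
d^1_{0,0}: k∈[0..1] ⇒ +0.870271 -0.129729 = +0.740542;  D = +0.740542+0.000000i
d^1_{1,0}: single k=0 term ⇒ -0.475183;  D = +0.451470-0.148236i
Y_1^{m'}(θ=1.2311,φ=6.1864) and Σ D·Y over m':
  (-0.4515-0.1482i)·(+0.3242+0.0315i)  (+0.7405+0.0000i)·(+0.1628+0.0000i)  (+0.4515-0.1482i)·(-0.3242+0.0315i)
Y_1^0(R⁻¹ n̂) = -0.162862+0.000000i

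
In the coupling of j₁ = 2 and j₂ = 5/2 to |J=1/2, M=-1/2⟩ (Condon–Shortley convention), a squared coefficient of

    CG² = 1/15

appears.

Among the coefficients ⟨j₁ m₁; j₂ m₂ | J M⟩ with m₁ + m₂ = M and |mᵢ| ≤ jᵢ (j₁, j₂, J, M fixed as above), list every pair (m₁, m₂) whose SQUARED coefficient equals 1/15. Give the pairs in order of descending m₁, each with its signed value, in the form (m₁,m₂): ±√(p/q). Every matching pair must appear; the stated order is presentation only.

(-2,3/2): +√(1/15)

Admissible pairs with m₁+m₂ = M = -1/2: (-2,3/2), (-1,1/2), (0,-1/2), (1,-3/2), (2,-5/2)
  (m₁,m₂)=(2,-5/2): CG² = 1/3, CG = +√(1/3)
  (m₁,m₂)=(1,-3/2): CG² = 4/15, CG = −√(4/15)
  (m₁,m₂)=(0,-1/2): CG² = 1/5, CG = +√(1/5)
  (m₁,m₂)=(-1,1/2): CG² = 2/15, CG = −√(2/15)
  (m₁,m₂)=(-2,3/2): CG² = 1/15, CG = +√(1/15)   ← matches the target
Pairs with CG² = 1/15: (-2,3/2): +√(1/15)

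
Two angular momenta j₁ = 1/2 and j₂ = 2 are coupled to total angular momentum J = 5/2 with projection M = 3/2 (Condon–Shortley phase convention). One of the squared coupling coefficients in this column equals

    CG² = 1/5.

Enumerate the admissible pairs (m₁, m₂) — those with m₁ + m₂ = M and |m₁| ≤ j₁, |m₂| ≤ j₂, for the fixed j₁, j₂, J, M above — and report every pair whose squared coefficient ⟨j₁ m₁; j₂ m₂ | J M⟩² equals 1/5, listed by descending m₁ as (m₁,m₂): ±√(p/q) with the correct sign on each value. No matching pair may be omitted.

(-1/2,2): +√(1/5)

Admissible pairs with m₁+m₂ = M = 3/2: (-1/2,2), (1/2,1)
  (m₁,m₂)=(1/2,1): CG² = 4/5, CG = +√(4/5)
  (m₁,m₂)=(-1/2,2): CG² = 1/5, CG = +√(1/5)   ← matches the target
Pairs with CG² = 1/5: (-1/2,2): +√(1/5)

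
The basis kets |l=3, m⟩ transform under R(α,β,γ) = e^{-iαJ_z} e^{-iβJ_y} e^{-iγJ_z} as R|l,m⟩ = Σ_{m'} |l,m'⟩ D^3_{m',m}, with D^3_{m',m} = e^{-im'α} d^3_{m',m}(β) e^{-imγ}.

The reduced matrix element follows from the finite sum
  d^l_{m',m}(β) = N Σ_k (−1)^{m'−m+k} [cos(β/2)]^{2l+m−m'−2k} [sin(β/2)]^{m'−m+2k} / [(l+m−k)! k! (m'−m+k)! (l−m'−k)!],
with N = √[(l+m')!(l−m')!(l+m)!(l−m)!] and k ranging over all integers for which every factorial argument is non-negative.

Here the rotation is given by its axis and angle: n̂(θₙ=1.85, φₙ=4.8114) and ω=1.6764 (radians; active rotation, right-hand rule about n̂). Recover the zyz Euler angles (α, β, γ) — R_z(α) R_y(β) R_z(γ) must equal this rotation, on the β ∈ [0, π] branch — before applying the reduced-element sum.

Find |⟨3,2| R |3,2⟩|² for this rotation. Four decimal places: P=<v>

P=0.2442

Axis–angle → zyz. n̂ = (sinθₙcosφₙ, sinθₙsinφₙ, cosθₙ) = (+0.095021, -0.956567, -0.275590), ω = 1.6764.
R = I cosω + sinω [n̂]ₓ + (1−cosω) n̂n̂ᵀ gives
  R = [-0.095427, +0.173580, -0.980186; -0.374530, +0.906064, +0.196916; +0.922291, +0.385900, -0.021452]
β = atan2(√(R₁₃²+R₂₃²), R₃₃) = 1.592250; α = atan2(R₂₃, R₁₃) mod 2π = 2.943335; γ = atan2(R₃₂, −R₃₁) mod 2π = 2.745313
First d^3_{2,2}(β=1.5922), then the phase factors e^{-i(2)α} and e^{-i(2)γ}:
With c≡cos(β/2)=0.699481 and s≡sin(β/2)=0.714651, N=[120·1·120·1]^{1/2}=120.000000
k: max(0,(2)−(2))=0 … min(3+(2),3−(2))=1
  k=0: (−1)^0·120.0000/(120)·0.6995^6·0.7147^0 = +0.117127
  k=1: (−1)^1·120.0000/(24)·0.6995^4·0.7147^2 = -0.611311
d^3_{2,2}(1.5922) = +0.117127 -0.611311 = -0.494184
|D^3_{2,2}|² = |d^3_{2,2}(β)|² = (-0.494184)² = 0.244218 (the z-rotation phases have unit modulus)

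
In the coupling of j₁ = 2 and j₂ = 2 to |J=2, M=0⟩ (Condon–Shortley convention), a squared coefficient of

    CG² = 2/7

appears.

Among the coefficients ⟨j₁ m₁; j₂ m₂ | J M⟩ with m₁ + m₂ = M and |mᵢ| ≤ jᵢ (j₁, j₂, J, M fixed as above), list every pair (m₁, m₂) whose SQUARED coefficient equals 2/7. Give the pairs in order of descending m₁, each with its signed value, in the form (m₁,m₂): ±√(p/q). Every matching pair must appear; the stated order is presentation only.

Admissible pairs with m₁+m₂ = M = 0: (-2,2), (-1,1), (0,0), (1,-1), (2,-2)
  (m₁,m₂)=(2,-2): CG² = 2/7, CG = +√(2/7)   ← matches the target
  (m₁,m₂)=(1,-1): CG² = 1/14, CG = +√(1/14)
  (m₁,m₂)=(0,0): CG² = 2/7, CG = −√(2/7)   ← matches the target
  (m₁,m₂)=(-1,1): CG² = 1/14, CG = +√(1/14)
  (m₁,m₂)=(-2,2): CG² = 2/7, CG = +√(2/7)   ← matches the target
Pairs with CG² = 2/7: (2,-2): +√(2/7); (0,0): −√(2/7); (-2,2): +√(2/7)

(2,-2): +√(2/7); (0,0): −√(2/7); (-2,2): +√(2/7)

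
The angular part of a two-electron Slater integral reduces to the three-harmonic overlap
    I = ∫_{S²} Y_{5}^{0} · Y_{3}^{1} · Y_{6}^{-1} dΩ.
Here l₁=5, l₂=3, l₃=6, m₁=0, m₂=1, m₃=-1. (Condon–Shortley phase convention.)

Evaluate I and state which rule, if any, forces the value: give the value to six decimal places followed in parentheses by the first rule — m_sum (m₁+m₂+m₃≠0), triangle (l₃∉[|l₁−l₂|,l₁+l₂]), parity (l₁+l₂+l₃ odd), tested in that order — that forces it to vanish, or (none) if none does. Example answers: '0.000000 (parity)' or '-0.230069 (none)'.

-0.077843 (none)

Checks pass: Σm=0; 14 even; l₃=6∈[2,8].
(2·5+1)(2·3+1)(2·6+1) = 1001
Δ: 2! 8! 4! / 15! → 1/675675
sum: t=0:+1/8640 t=1:−1/2304 t=2:+1/8640 = -7/34560
3j²(5 3 6; 0 0 0) = Δ·Π!·Σ² = 7/429  (sign -1)
sum: t=0:+1/34560 t=1:−1/3456 t=2:+1/5760 = -1/11520
3j²(5 3 6; 0 1 -1) = Δ·Π!·Σ² = 2/429  (sign +1)
combine: 4πI² = 1001·7/429·2/429 = 98/1287
take √, sign -1: I = -0.07784287
No selection rule forces the value: the integral is nonzero (none).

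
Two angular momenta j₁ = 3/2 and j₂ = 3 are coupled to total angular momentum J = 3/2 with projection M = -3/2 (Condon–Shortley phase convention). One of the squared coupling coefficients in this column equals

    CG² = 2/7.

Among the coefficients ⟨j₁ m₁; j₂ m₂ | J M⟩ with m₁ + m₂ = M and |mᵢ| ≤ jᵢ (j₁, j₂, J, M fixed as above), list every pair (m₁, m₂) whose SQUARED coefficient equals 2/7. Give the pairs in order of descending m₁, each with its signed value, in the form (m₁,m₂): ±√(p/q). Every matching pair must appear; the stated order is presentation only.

(1/2,-2): −√(2/7)

Admissible pairs with m₁+m₂ = M = -3/2: (-3/2,0), (-1/2,-1), (1/2,-2), (3/2,-3)
  (m₁,m₂)=(3/2,-3): CG² = 4/7, CG = +√(4/7)
  (m₁,m₂)=(1/2,-2): CG² = 2/7, CG = −√(2/7)   ← matches the target
  (m₁,m₂)=(-1/2,-1): CG² = 4/35, CG = +√(4/35)
  (m₁,m₂)=(-3/2,0): CG² = 1/35, CG = −√(1/35)
Pairs with CG² = 2/7: (1/2,-2): −√(2/7)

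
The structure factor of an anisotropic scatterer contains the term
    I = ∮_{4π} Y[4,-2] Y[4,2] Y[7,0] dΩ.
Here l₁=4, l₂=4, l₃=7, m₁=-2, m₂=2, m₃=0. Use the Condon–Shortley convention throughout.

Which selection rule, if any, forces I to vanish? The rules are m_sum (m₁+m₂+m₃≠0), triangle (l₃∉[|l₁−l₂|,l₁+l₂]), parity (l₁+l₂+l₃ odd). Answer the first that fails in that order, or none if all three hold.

parity

Σmᵢ = 0  ✓
l₃∈[|l₁−l₂|,l₁+l₂]=[0,8], have l₃=7  ✓
Σlᵢ = 15 ⇒ odd  ✗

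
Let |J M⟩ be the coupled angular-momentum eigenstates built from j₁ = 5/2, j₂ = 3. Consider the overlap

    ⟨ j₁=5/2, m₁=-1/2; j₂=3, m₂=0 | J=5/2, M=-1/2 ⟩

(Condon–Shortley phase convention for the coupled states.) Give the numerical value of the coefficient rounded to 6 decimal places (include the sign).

triangle: 3!×2!×3!/9! = 72/362880
(j±m)!: 2!×3!×3!×3!×2!×3! = 5184
prefactor² = (2J+1)×Δ×N² = 216/35
  k=1: −1/(1!×2!×2!×2!×0!×1!) = -1/8
  k=2: +1/(2!×1!×1!×1!×1!×2!) = 1/4
  k=3: −1/(3!×0!×0!×0!×2!×3!) = -1/72
Σ = 1/9  ⇒  CG² = 216/35×(1/9)² = 8/105
CG = +√(8/105) = +0.276026

+0.276026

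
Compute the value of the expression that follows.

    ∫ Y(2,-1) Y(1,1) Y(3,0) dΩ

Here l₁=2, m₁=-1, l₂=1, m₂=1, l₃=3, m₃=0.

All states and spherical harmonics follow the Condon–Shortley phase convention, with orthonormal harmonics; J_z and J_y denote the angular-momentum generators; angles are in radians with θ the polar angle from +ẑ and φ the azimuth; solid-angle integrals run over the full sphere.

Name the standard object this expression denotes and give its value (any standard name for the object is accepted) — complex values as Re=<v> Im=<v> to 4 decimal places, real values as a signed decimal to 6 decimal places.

Gaunt coefficient, +0.143048

This is a Gaunt coefficient — the integral of a triple product of spherical harmonics over the sphere.
Rules hold: Σm=0, L=6 even, 1≤3≤3.
N = 5·3·7 = 105
Δ = 0!·4!·2!/7! = 1/105
Racah Σ t=0..0: t=0:+1/4 = 1/4
⇒ 3j(2 1 3; 0 0 0)² = 3/35, sgn -1
Racah Σ t=0..0: t=0:+1/12 = 1/12
⇒ 3j(2 1 3; -1 1 0)² = 1/35, sgn -1
4πI² = N·(3j₀)²·(3jₘ)² = 9/35
I = +1·√(0.257143/4π) = 0.14304817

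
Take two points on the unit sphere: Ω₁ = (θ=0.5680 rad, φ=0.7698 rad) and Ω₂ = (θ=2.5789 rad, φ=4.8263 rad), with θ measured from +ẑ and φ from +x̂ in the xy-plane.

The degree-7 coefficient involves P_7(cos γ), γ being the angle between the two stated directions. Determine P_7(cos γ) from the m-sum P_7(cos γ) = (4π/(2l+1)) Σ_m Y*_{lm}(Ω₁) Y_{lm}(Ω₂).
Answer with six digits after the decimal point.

0.397932

Summing Y*_{l m}(θ₁,φ₁)·Y_{l m}(θ₂,φ₂) over m ∈ [−7, 7]; prefactor 4π/(2·7+1) = 0.837758:
  term(m=-7) = -0.00004 + 0.00000j   from Y*(Ω₁)=0.00408 - 0.00508j, Y(Ω₂)=-0.00440 - 0.00430j
  term(m=-6) = -0.00098 - 0.00099j   from Y*(Ω₁)=-0.00357 - 0.03806j, Y(Ω₂)=0.02828 - 0.02303j
  term(m=-5) = 0.00246 - 0.01775j   from Y*(Ω₁)=-0.10350 - 0.08850j, Y(Ω₂)=0.07096 + 0.11081j
  term(m=-4) = 0.08893 - 0.05068j   from Y*(Ω₁)=-0.32254 + 0.02015j, Y(Ω₂)=-0.28441 + 0.13937j
  term(m=-3) = 0.21883 + 0.09171j   from Y*(Ω₁)=-0.32827 + 0.36052j, Y(Ω₂)=-0.16308 - 0.45848j
  term(m=-2) = 0.03161 + 0.11930j   from Y*(Ω₁)=0.01077 + 0.34500j, Y(Ω₂)=0.34833 - 0.08076j
  term(m=-1) = -0.01702 + 0.02211j   from Y*(Ω₁)=-0.12549 - 0.12163j, Y(Ω₂)=-0.01815 - 0.15862j
  term(m=+0) = -0.17259 + 0.00000j   from Y*(Ω₁)=-0.41214 + 0.00000j, Y(Ω₂)=0.41878 + 0.00000j
  term(m=+1) = -0.01702 - 0.02211j   from Y*(Ω₁)=0.12549 - 0.12163j, Y(Ω₂)=0.01815 - 0.15862j
  term(m=+2) = 0.03161 - 0.11930j   from Y*(Ω₁)=0.01077 - 0.34500j, Y(Ω₂)=0.34833 + 0.08076j
  term(m=+3) = 0.21883 - 0.09171j   from Y*(Ω₁)=0.32827 + 0.36052j, Y(Ω₂)=0.16308 - 0.45848j
  term(m=+4) = 0.08893 + 0.05068j   from Y*(Ω₁)=-0.32254 - 0.02015j, Y(Ω₂)=-0.28441 - 0.13937j
  term(m=+5) = 0.00246 + 0.01775j   from Y*(Ω₁)=0.10350 - 0.08850j, Y(Ω₂)=-0.07096 + 0.11081j
  term(m=+6) = -0.00098 + 0.00099j   from Y*(Ω₁)=-0.00357 + 0.03806j, Y(Ω₂)=0.02828 + 0.02303j
  term(m=+7) = -0.00004 - 0.00000j   from Y*(Ω₁)=-0.00408 - 0.00508j, Y(Ω₂)=0.00440 - 0.00430j
Σ over m = 0.47500 - 0.00000j; ×(4π/15) → 0.39793 - 0.00000j. Real part: 0.397932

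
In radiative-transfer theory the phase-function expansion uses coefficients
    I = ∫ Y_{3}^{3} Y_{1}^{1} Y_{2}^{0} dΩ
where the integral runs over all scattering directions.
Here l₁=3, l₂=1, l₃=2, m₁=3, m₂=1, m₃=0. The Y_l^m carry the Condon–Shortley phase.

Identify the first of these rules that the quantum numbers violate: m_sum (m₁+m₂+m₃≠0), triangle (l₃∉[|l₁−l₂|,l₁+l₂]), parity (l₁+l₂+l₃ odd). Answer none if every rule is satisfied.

azimuthal sum: 3 + 1 + 0 = 4  ✗
2 ≤ 2 ≤ 4 (triangle on l)
L = 3 + 1 + 2 = 6 (even)

m_sum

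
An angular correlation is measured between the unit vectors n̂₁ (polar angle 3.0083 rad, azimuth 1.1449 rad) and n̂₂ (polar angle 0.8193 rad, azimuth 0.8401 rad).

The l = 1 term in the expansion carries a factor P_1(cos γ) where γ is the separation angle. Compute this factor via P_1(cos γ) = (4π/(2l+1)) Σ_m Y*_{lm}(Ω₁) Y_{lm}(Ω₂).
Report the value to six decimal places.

-0.584048

Term-by-term m-sum for l=1 (normalisation 4π/3 = 4.188790):
  term(m=-1) = +0.011057+0.003478i   from Y*(Ω₁)=+0.018969+0.041814i, Y(Ω₂)=+0.168477-0.187996i
  term(m=+0) = -0.161545-0.000000i   from Y*(Ω₁)=-0.484268-0.000000i, Y(Ω₂)=+0.333585+0.000000i
  term(m=+1) = +0.011057-0.003478i   from Y*(Ω₁)=-0.018969+0.041814i, Y(Ω₂)=-0.168477-0.187996i
Total Σ_m = -0.139431+0.000000i. Multiply by 4.188790: -0.584048+0.000000i. P_1(cos γ) = -0.584048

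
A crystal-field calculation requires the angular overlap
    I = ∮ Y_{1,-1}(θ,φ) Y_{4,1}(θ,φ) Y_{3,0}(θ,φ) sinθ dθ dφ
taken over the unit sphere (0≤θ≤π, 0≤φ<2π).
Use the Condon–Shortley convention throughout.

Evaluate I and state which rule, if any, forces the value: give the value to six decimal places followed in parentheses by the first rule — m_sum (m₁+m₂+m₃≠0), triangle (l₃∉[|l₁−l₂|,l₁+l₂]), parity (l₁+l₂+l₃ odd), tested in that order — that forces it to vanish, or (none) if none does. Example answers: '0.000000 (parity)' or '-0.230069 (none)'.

-0.194664 (none)

Checks pass: Σm=0; 8 even; l₃=3∈[3,5].
(2·1+1)(2·4+1)(2·3+1) = 189
Δ: 2! 0! 6! / 9! → 1/252
sum: t=1:−1/36 = -1/36
3j²(1 4 3; 0 0 0) = Δ·Π!·Σ² = 4/63  (sign +1)
sum: t=2:+1/72 = 1/72
3j²(1 4 3; -1 1 0) = Δ·Π!·Σ² = 5/126  (sign -1)
combine: 4πI² = 189·4/63·5/126 = 10/21
take √, sign -1: I = -0.19466390
No selection rule forces the value: the integral is nonzero (none).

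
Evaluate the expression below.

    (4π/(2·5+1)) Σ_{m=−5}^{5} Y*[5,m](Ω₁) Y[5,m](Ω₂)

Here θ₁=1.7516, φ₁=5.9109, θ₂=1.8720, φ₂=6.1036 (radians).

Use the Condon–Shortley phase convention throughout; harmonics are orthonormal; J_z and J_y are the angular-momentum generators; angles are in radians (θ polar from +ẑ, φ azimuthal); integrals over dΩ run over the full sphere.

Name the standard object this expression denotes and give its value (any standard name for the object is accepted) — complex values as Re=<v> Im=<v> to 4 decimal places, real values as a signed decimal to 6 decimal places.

Legendre polynomial (addition theorem), +0.661402

This sum is the spherical-harmonic addition theorem: it equals the Legendre polynomial P_l(cos γ) of the angle γ between the two directions.
Summing Y*_{l m}(θ₁,φ₁)·Y_{l m}(θ₂,φ₂) over m ∈ [−5, 5]; prefactor 4π/(2·5+1) = 1.142397:
  m=-5: (-0.122508, -0.409589) × (0.229754, 0.288297) = (0.089937, -0.129423)  (running Σ = (0.089937, -0.129423))
  m=-4: (-0.020157, 0.246309) × (-0.272665, -0.238346) = (0.064203, -0.062355)  (running Σ = (0.154140, -0.191779))
  m=-3: (-0.102378, 0.209824) × (-0.053761, -0.032135) = (0.012247, -0.007990)  (running Σ = (0.166386, -0.199769))
  m=-2: (0.195826, -0.180455) × (0.315930, 0.118618) = (0.083273, -0.033783)  (running Σ = (0.249659, -0.233552))
  m=-1: (0.167067, -0.065239) × (-0.020919, -0.003798) = (-0.003743, 0.000730)  (running Σ = (0.245916, -0.232822))
  m=0: (-0.269235, -0.000000) × (-0.323610, 0.000000) = (0.087127, 0.000000)  (running Σ = (0.333044, -0.232822))
  m=1: (-0.167067, -0.065239) × (0.020919, -0.003798) = (-0.003743, -0.000730)  (running Σ = (0.329301, -0.233552))
  m=2: (0.195826, 0.180455) × (0.315930, -0.118618) = (0.083273, 0.033783)  (running Σ = (0.412574, -0.199769))
  m=3: (0.102378, 0.209824) × (0.053761, -0.032135) = (0.012247, 0.007990)  (running Σ = (0.424820, -0.191779))
  m=4: (-0.020157, -0.246309) × (-0.272665, 0.238346) = (0.064203, 0.062355)  (running Σ = (0.489023, -0.129423))
  m=5: (0.122508, -0.409589) × (-0.229754, 0.288297) = (0.089937, 0.129423)  (running Σ = (0.578960, 0.000000))
Total Σ_m = (0.578960, 0.000000). Multiply by 1.142397: (0.661402, 0.000000). P_5(cos γ) = 0.661402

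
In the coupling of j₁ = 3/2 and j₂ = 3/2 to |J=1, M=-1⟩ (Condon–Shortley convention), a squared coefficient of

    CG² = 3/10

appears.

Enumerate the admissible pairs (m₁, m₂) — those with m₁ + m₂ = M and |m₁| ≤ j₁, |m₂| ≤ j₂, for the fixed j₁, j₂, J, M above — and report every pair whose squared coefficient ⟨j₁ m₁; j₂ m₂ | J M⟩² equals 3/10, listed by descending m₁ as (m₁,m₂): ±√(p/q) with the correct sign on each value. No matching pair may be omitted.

Admissible pairs with m₁+m₂ = M = -1: (-3/2,1/2), (-1/2,-1/2), (1/2,-3/2)
  (m₁,m₂)=(1/2,-3/2): CG² = 3/10, CG = +√(3/10)   ← matches the target
  (m₁,m₂)=(-1/2,-1/2): CG² = 2/5, CG = −√(2/5)
  (m₁,m₂)=(-3/2,1/2): CG² = 3/10, CG = +√(3/10)   ← matches the target
Pairs with CG² = 3/10: (1/2,-3/2): +√(3/10); (-3/2,1/2): +√(3/10)

(1/2,-3/2): +√(3/10); (-3/2,1/2): +√(3/10)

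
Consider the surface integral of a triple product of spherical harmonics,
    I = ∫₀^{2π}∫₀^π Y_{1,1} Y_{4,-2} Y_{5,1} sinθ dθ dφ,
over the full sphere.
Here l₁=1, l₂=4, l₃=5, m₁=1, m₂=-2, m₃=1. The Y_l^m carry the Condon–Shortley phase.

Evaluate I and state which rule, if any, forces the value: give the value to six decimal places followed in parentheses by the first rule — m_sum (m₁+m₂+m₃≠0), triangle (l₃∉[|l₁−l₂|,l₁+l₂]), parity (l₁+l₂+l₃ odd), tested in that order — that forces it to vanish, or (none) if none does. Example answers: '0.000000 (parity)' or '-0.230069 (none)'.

-0.120286 (none)

Rules hold: Σm=0, L=10 even, 3≤5≤5.
N = 3·9·11 = 297
Δ = 0!·2!·8!/11! = 1/495
Racah Σ t=0..0: t=0:+1/576 = 1/576
⇒ 3j(1 4 5; 0 0 0)² = 5/99, sgn -1
Racah Σ t=0..0: t=0:+1/2880 = 1/2880
⇒ 3j(1 4 5; 1 -2 1)² = 2/165, sgn +1
4πI² = N·(3j₀)²·(3jₘ)² = 2/11
I = -1·√(0.181818/4π) = -0.12028562
No selection rule forces the value: the integral is nonzero (none).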